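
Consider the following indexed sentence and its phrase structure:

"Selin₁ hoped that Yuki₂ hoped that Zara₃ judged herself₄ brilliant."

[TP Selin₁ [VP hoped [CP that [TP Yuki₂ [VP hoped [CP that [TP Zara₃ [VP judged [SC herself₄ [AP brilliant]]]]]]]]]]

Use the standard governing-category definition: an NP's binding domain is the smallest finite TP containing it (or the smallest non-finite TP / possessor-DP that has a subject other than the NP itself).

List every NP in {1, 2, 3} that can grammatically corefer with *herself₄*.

*herself* is an anaphor, so Principle A applies: it must be bound in its binding domain.
Binding domain of *herself₄*: the embedded TP, whose subject is Zara₃.
*Selin₁* c-commands the anaphor but is outside its binding domain → cannot satisfy Principle A.
*Yuki₂* c-commands the anaphor but is outside its binding domain → cannot satisfy Principle A.
*Zara₃* c-commands the anaphor within its binding domain → licit binder.

{3}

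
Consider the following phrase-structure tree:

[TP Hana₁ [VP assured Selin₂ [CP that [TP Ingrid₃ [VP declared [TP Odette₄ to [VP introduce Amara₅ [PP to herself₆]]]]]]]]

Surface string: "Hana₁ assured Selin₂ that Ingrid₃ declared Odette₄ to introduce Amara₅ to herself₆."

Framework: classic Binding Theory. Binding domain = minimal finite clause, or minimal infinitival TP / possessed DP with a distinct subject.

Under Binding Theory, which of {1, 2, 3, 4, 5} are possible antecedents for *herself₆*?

*herself* is an anaphor, so Principle A applies: it must be bound in its binding domain.
Binding domain of *herself₆*: the embedded TP, whose subject is Odette₄.
*Hana₁* c-commands the anaphor but is outside its binding domain → cannot satisfy Principle A.
*Selin₂* c-commands the anaphor but is outside its binding domain → cannot satisfy Principle A.
*Ingrid₃* c-commands the anaphor but is outside its binding domain → cannot satisfy Principle A.
*Odette₄* c-commands the anaphor within its binding domain → licit binder.
*Amara₅* c-commands the anaphor within its binding domain → licit binder.

{4, 5}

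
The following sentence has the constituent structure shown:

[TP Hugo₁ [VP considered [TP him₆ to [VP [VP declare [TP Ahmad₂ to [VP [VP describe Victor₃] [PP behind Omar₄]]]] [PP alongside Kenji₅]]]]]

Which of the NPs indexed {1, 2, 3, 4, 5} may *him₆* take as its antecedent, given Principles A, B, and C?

none

*him* is a pronoun, so Principle B applies: it must be free in its binding domain.
Binding domain of *him₆*: the matrix TP, whose subject is Hugo₁.
*Hugo₁* c-commands the pronoun within its binding domain → coindexation would violate Principle B.
*Ahmad₂*: the pronoun c-commands this R-expression → coindexation would violate Principle C on *Ahmad₂*.
*Victor₃*: the pronoun c-commands this R-expression → coindexation would violate Principle C on *Victor₃*.
*Omar₄*: the pronoun c-commands this R-expression → coindexation would violate Principle C on *Omar₄*.
*Kenji₅*: the pronoun c-commands this R-expression → coindexation would violate Principle C on *Kenji₅*.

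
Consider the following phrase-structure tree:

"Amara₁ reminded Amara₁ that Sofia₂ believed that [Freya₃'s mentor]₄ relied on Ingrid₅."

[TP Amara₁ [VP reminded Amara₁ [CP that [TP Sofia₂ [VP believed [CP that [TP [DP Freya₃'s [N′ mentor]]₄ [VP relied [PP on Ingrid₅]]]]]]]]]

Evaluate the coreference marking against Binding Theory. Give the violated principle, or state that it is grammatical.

Principle C

The two coindexed NPs are *Amara₁* (the lower occurrence) and *Amara₁* (the higher occurrence).
*Amara₁* (the lower occurrence) is an R-expression. Principle C requires it to be free everywhere.
*Amara₁* (the higher occurrence) c-commands it and carries the same index.
The R-expression is bound → Principle C violation.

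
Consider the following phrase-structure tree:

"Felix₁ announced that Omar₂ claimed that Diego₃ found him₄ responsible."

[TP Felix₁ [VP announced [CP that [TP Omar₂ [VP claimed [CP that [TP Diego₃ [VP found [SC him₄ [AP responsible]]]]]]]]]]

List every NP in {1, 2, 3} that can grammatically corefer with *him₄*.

*him* is a pronoun, so Principle B applies: it must be free in its binding domain.
Binding domain of *him₄*: the embedded TP, whose subject is Diego₃.
*Felix₁* c-commands the pronoun but from outside its binding domain, and is not c-commanded by it → coindexation permitted.
*Omar₂* c-commands the pronoun but from outside its binding domain, and is not c-commanded by it → coindexation permitted.
*Diego₃* c-commands the pronoun within its binding domain → coindexation would violate Principle B.

{1, 2}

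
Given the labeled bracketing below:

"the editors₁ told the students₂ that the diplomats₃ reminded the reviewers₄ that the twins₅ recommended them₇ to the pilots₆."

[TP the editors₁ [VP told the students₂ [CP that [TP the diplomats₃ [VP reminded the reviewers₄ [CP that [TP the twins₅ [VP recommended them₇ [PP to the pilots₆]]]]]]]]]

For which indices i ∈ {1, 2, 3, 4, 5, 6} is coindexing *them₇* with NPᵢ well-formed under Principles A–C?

{1, 2, 3, 4}

*them* is a pronoun, so Principle B applies: it must be free in its binding domain.
Binding domain of *them₇*: the embedded TP, whose subject is the twins₅.
*the editors₁* c-commands the pronoun but from outside its binding domain, and is not c-commanded by it → coindexation permitted.
*the students₂* c-commands the pronoun but from outside its binding domain, and is not c-commanded by it → coindexation permitted.
*the diplomats₃* c-commands the pronoun but from outside its binding domain, and is not c-commanded by it → coindexation permitted.
*the reviewers₄* c-commands the pronoun but from outside its binding domain, and is not c-commanded by it → coindexation permitted.
*the twins₅* c-commands the pronoun within its binding domain → coindexation would violate Principle B.
*the pilots₆*: the pronoun c-commands this R-expression → coindexation would violate Principle C on *the pilots₆*.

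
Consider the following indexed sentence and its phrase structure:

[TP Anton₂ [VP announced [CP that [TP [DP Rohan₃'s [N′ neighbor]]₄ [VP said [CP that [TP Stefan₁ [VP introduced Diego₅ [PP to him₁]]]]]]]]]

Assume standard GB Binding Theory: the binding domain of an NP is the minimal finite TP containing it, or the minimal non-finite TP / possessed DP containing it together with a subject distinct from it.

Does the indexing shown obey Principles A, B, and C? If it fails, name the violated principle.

Principle B

The two coindexed NPs are *Stefan₁* and *him₁*.
*him₁* is a pronoun. Its binding domain is the embedded TP, whose subject is Stefan₁.
*Stefan₁* c-commands it within that domain and carries the same index.
The pronoun is locally bound → Principle B violation.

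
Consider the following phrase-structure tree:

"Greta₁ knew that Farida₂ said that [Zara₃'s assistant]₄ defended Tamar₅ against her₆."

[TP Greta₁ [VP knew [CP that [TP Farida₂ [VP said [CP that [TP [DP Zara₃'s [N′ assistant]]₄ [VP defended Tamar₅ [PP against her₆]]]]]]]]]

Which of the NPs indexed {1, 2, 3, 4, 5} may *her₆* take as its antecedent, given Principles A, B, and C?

*her* is a pronoun, so Principle B applies: it must be free in its binding domain.
Binding domain of *her₆*: the embedded TP, whose subject is [Zara₃'s assistant]₄.
*Greta₁* c-commands the pronoun but from outside its binding domain, and is not c-commanded by it → coindexation permitted.
*Farida₂* c-commands the pronoun but from outside its binding domain, and is not c-commanded by it → coindexation permitted.
*Zara₃* and the pronoun do not c-command one another → neither Principle B nor Principle C is at stake; coindexation permitted.
*[Zara₃'s assistant]₄* c-commands the pronoun within its binding domain → coindexation would violate Principle B.
*Tamar₅* c-commands the pronoun within its binding domain → coindexation would violate Principle B.

{1, 2, 3}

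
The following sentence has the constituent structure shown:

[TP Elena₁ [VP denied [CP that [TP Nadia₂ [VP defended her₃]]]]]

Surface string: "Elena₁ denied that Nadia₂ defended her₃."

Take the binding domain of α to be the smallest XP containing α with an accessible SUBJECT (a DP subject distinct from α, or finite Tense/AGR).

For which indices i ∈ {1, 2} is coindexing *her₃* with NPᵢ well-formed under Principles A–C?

{1}

*her* is a pronoun, so Principle B applies: it must be free in its binding domain.
Binding domain of *her₃*: the embedded TP, whose subject is Nadia₂.
*Elena₁* c-commands the pronoun but from outside its binding domain, and is not c-commanded by it → coindexation permitted.
*Nadia₂* c-commands the pronoun within its binding domain → coindexation would violate Principle B.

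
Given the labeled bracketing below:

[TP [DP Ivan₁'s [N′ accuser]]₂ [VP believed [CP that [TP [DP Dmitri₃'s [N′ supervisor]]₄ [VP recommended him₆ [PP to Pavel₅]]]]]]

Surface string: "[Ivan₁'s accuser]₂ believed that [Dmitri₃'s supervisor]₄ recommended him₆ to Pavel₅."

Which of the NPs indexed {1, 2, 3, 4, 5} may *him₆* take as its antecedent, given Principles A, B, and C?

*him* is a pronoun, so Principle B applies: it must be free in its binding domain.
Binding domain of *him₆*: the embedded TP, whose subject is [Dmitri₃'s supervisor]₄.
*Ivan₁* and the pronoun do not c-command one another → neither Principle B nor Principle C is at stake; coindexation permitted.
*[Ivan₁'s accuser]₂* c-commands the pronoun but from outside its binding domain, and is not c-commanded by it → coindexation permitted.
*Dmitri₃* and the pronoun do not c-command one another → neither Principle B nor Principle C is at stake; coindexation permitted.
*[Dmitri₃'s supervisor]₄* c-commands the pronoun within its binding domain → coindexation would violate Principle B.
*Pavel₅*: the pronoun c-commands this R-expression → coindexation would violate Principle C on *Pavel₅*.

{1, 2, 3}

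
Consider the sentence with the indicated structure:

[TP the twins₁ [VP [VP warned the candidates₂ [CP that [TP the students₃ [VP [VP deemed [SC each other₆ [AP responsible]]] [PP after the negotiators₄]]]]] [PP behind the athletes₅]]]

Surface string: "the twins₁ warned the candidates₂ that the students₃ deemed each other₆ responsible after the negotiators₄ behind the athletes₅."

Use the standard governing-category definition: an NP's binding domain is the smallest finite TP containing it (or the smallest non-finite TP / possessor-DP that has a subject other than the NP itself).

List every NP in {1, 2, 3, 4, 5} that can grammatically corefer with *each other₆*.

*each other* is an anaphor, so Principle A applies: it must be bound in its binding domain.
Binding domain of *each other₆*: the embedded TP, whose subject is the students₃.
*the twins₁* c-commands the anaphor but is outside its binding domain → cannot satisfy Principle A.
*the candidates₂* c-commands the anaphor but is outside its binding domain → cannot satisfy Principle A.
*the students₃* c-commands the anaphor within its binding domain → licit binder.
*the negotiators₄* does not c-command the anaphor → cannot bind it.
*the athletes₅* does not c-command the anaphor → cannot bind it.

{3}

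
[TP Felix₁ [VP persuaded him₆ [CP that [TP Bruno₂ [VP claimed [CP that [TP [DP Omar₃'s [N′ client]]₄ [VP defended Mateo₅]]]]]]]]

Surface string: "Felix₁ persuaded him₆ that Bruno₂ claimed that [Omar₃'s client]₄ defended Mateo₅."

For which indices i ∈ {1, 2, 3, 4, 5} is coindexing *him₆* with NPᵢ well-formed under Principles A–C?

*him* is a pronoun, so Principle B applies: it must be free in its binding domain.
Binding domain of *him₆*: the matrix TP, whose subject is Felix₁.
*Felix₁* c-commands the pronoun within its binding domain → coindexation would violate Principle B.
*Bruno₂*: the pronoun c-commands this R-expression → coindexation would violate Principle C on *Bruno₂*.
*Omar₃*: the pronoun c-commands this R-expression → coindexation would violate Principle C on *Omar₃*.
*[Omar₃'s client]₄*: the pronoun c-commands this R-expression → coindexation would violate Principle C on *[Omar₃'s client]₄*.
*Mateo₅*: the pronoun c-commands this R-expression → coindexation would violate Principle C on *Mateo₅*.

none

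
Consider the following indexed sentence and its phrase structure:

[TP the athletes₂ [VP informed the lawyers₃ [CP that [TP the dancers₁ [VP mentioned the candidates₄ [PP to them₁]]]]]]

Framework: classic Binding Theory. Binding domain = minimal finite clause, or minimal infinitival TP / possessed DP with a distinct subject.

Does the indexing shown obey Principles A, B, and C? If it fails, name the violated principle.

Principle B

The two coindexed NPs are *the dancers₁* and *them₁*.
*them₁* is a pronoun. Its binding domain is the embedded TP, whose subject is the dancers₁.
*the dancers₁* c-commands it within that domain and carries the same index.
The pronoun is locally bound → Principle B violation.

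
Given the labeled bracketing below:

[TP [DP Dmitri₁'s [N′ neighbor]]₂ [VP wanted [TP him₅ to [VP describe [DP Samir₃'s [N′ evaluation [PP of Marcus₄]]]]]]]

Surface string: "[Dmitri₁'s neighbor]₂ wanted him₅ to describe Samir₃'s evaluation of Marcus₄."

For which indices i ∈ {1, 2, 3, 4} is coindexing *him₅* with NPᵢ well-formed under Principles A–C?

{1}

*him* is a pronoun, so Principle B applies: it must be free in its binding domain.
Binding domain of *him₅*: the matrix TP, whose subject is [Dmitri₁'s neighbor]₂.
*Dmitri₁* and the pronoun do not c-command one another → neither Principle B nor Principle C is at stake; coindexation permitted.
*[Dmitri₁'s neighbor]₂* c-commands the pronoun within its binding domain → coindexation would violate Principle B.
*Samir₃*: the pronoun c-commands this R-expression → coindexation would violate Principle C on *Samir₃*.
*Marcus₄*: the pronoun c-commands this R-expression → coindexation would violate Principle C on *Marcus₄*.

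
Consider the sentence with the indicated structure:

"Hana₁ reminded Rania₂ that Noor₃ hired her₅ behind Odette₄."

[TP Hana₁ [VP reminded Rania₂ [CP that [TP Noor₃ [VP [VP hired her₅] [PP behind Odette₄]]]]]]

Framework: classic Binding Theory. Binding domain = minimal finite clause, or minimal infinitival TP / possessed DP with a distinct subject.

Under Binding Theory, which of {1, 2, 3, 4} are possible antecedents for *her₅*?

{1, 2, 4}

*her* is a pronoun, so Principle B applies: it must be free in its binding domain.
Binding domain of *her₅*: the embedded TP, whose subject is Noor₃.
*Hana₁* c-commands the pronoun but from outside its binding domain, and is not c-commanded by it → coindexation permitted.
*Rania₂* c-commands the pronoun but from outside its binding domain, and is not c-commanded by it → coindexation permitted.
*Noor₃* c-commands the pronoun within its binding domain → coindexation would violate Principle B.
*Odette₄* and the pronoun do not c-command one another → neither Principle B nor Principle C is at stake; coindexation permitted.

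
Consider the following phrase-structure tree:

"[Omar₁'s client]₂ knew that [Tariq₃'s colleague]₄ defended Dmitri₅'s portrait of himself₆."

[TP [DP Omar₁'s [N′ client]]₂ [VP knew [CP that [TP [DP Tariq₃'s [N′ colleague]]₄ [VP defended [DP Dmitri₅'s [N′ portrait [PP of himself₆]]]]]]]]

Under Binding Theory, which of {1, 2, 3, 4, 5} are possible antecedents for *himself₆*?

*himself* is an anaphor, so Principle A applies: it must be bound in its binding domain.
Binding domain of *himself₆*: the possessed DP, whose subject is Dmitri₅.
*Omar₁* does not c-command the anaphor → cannot bind it.
*[Omar₁'s client]₂* c-commands the anaphor but is outside its binding domain → cannot satisfy Principle A.
*Tariq₃* does not c-command the anaphor → cannot bind it.
*[Tariq₃'s colleague]₄* c-commands the anaphor but is outside its binding domain → cannot satisfy Principle A.
*Dmitri₅* c-commands the anaphor within its binding domain → licit binder.

{5}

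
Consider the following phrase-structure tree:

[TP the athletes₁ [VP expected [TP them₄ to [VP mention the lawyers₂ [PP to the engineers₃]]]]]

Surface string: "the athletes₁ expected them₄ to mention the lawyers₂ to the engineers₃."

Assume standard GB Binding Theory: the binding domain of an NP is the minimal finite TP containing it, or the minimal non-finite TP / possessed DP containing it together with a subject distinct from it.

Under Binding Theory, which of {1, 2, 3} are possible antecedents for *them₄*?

none

*them* is a pronoun, so Principle B applies: it must be free in its binding domain.
Binding domain of *them₄*: the matrix TP, whose subject is the athletes₁.
*the athletes₁* c-commands the pronoun within its binding domain → coindexation would violate Principle B.
*the lawyers₂*: the pronoun c-commands this R-expression → coindexation would violate Principle C on *the lawyers₂*.
*the engineers₃*: the pronoun c-commands this R-expression → coindexation would violate Principle C on *the engineers₃*.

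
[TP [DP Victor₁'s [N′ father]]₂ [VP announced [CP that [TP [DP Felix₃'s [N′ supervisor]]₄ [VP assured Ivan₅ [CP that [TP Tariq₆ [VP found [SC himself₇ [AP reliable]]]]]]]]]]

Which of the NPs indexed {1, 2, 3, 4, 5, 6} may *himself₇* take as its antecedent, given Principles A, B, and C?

*himself* is an anaphor, so Principle A applies: it must be bound in its binding domain.
Binding domain of *himself₇*: the embedded TP, whose subject is Tariq₆.
*Victor₁* does not c-command the anaphor → cannot bind it.
*[Victor₁'s father]₂* c-commands the anaphor but is outside its binding domain → cannot satisfy Principle A.
*Felix₃* does not c-command the anaphor → cannot bind it.
*[Felix₃'s supervisor]₄* c-commands the anaphor but is outside its binding domain → cannot satisfy Principle A.
*Ivan₅* c-commands the anaphor but is outside its binding domain → cannot satisfy Principle A.
*Tariq₆* c-commands the anaphor within its binding domain → licit binder.

{6}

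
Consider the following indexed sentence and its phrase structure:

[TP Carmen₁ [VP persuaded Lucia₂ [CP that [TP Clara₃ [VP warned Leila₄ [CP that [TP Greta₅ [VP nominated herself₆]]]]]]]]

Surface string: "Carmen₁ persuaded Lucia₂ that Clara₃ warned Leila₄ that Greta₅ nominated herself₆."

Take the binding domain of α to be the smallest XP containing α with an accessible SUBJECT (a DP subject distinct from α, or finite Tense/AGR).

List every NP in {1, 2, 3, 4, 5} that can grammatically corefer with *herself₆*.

*herself* is an anaphor, so Principle A applies: it must be bound in its binding domain.
Binding domain of *herself₆*: the embedded TP, whose subject is Greta₅.
*Carmen₁* c-commands the anaphor but is outside its binding domain → cannot satisfy Principle A.
*Lucia₂* c-commands the anaphor but is outside its binding domain → cannot satisfy Principle A.
*Clara₃* c-commands the anaphor but is outside its binding domain → cannot satisfy Principle A.
*Leila₄* c-commands the anaphor but is outside its binding domain → cannot satisfy Principle A.
*Greta₅* c-commands the anaphor within its binding domain → licit binder.

{5}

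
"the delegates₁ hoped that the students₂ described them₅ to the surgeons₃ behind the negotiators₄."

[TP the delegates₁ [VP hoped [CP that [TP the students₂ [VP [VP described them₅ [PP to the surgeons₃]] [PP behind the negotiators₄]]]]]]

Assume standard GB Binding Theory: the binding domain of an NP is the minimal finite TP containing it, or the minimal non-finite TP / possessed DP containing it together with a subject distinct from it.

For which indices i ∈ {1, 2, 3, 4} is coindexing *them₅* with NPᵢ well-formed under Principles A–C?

*them* is a pronoun, so Principle B applies: it must be free in its binding domain.
Binding domain of *them₅*: the embedded TP, whose subject is the students₂.
*the delegates₁* c-commands the pronoun but from outside its binding domain, and is not c-commanded by it → coindexation permitted.
*the students₂* c-commands the pronoun within its binding domain → coindexation would violate Principle B.
*the surgeons₃*: the pronoun c-commands this R-expression → coindexation would violate Principle C on *the surgeons₃*.
*the negotiators₄* and the pronoun do not c-command one another → neither Principle B nor Principle C is at stake; coindexation permitted.

{1, 4}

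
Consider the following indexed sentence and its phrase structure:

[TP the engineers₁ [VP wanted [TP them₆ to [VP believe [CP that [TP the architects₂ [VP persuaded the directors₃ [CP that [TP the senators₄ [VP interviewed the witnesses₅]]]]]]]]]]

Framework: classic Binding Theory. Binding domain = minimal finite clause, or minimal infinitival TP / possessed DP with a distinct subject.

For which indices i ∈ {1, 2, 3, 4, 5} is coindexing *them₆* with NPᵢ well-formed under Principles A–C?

none

*them* is a pronoun, so Principle B applies: it must be free in its binding domain.
Binding domain of *them₆*: the matrix TP, whose subject is the engineers₁.
*the engineers₁* c-commands the pronoun within its binding domain → coindexation would violate Principle B.
*the architects₂*: the pronoun c-commands this R-expression → coindexation would violate Principle C on *the architects₂*.
*the directors₃*: the pronoun c-commands this R-expression → coindexation would violate Principle C on *the directors₃*.
*the senators₄*: the pronoun c-commands this R-expression → coindexation would violate Principle C on *the senators₄*.
*the witnesses₅*: the pronoun c-commands this R-expression → coindexation would violate Principle C on *the witnesses₅*.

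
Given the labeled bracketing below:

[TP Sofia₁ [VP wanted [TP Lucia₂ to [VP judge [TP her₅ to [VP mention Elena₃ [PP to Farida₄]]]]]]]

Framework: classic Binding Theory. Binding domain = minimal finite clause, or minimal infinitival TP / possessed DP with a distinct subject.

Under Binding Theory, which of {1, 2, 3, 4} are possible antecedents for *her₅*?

{1}

*her* is a pronoun, so Principle B applies: it must be free in its binding domain.
Binding domain of *her₅*: the embedded TP, whose subject is Lucia₂.
*Sofia₁* c-commands the pronoun but from outside its binding domain, and is not c-commanded by it → coindexation permitted.
*Lucia₂* c-commands the pronoun within its binding domain → coindexation would violate Principle B.
*Elena₃*: the pronoun c-commands this R-expression → coindexation would violate Principle C on *Elena₃*.
*Farida₄*: the pronoun c-commands this R-expression → coindexation would violate Principle C on *Farida₄*.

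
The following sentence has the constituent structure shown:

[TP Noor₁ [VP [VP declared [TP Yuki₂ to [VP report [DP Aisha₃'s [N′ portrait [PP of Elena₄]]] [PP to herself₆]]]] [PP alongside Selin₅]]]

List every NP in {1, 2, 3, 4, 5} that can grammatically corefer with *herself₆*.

{2}

*herself* is an anaphor, so Principle A applies: it must be bound in its binding domain.
Binding domain of *herself₆*: the embedded TP, whose subject is Yuki₂.
*Noor₁* c-commands the anaphor but is outside its binding domain → cannot satisfy Principle A.
*Yuki₂* c-commands the anaphor within its binding domain → licit binder.
*Aisha₃* does not c-command the anaphor → cannot bind it.
*Elena₄* does not c-command the anaphor → cannot bind it.
*Selin₅* does not c-command the anaphor → cannot bind it.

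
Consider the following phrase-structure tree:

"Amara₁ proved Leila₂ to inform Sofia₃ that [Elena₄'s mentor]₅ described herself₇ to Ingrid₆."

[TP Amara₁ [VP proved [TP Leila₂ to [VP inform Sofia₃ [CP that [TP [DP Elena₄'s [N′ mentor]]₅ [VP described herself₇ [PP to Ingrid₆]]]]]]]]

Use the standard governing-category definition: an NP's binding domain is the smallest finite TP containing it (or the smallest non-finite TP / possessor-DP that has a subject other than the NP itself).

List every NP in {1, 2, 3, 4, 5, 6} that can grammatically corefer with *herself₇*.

*herself* is an anaphor, so Principle A applies: it must be bound in its binding domain.
Binding domain of *herself₇*: the embedded TP, whose subject is [Elena₄'s mentor]₅.
*Amara₁* c-commands the anaphor but is outside its binding domain → cannot satisfy Principle A.
*Leila₂* c-commands the anaphor but is outside its binding domain → cannot satisfy Principle A.
*Sofia₃* c-commands the anaphor but is outside its binding domain → cannot satisfy Principle A.
*Elena₄* does not c-command the anaphor → cannot bind it.
*[Elena₄'s mentor]₅* c-commands the anaphor within its binding domain → licit binder.
*Ingrid₆* does not c-command the anaphor → cannot bind it.

{5}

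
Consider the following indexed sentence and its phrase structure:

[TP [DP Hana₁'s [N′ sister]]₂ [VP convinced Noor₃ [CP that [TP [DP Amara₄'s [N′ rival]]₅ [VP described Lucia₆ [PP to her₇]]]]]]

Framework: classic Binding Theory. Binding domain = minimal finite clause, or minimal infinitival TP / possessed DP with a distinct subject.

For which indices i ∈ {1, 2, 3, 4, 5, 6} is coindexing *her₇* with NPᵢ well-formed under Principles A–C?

{1, 2, 3, 4}

*her* is a pronoun, so Principle B applies: it must be free in its binding domain.
Binding domain of *her₇*: the embedded TP, whose subject is [Amara₄'s rival]₅.
*Hana₁* and the pronoun do not c-command one another → neither Principle B nor Principle C is at stake; coindexation permitted.
*[Hana₁'s sister]₂* c-commands the pronoun but from outside its binding domain, and is not c-commanded by it → coindexation permitted.
*Noor₃* c-commands the pronoun but from outside its binding domain, and is not c-commanded by it → coindexation permitted.
*Amara₄* and the pronoun do not c-command one another → neither Principle B nor Principle C is at stake; coindexation permitted.
*[Amara₄'s rival]₅* c-commands the pronoun within its binding domain → coindexation would violate Principle B.
*Lucia₆* c-commands the pronoun within its binding domain → coindexation would violate Principle B.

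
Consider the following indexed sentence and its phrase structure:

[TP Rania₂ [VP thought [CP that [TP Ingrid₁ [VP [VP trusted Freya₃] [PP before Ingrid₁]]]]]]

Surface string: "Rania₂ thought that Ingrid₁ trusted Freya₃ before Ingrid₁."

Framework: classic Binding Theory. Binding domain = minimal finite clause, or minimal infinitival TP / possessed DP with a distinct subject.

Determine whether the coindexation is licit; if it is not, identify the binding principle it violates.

Principle C

The two coindexed NPs are *Ingrid₁* (the higher occurrence) and *Ingrid₁* (the lower occurrence).
*Ingrid₁* (the lower occurrence) is an R-expression. Principle C requires it to be free everywhere.
*Ingrid₁* (the higher occurrence) c-commands it and carries the same index.
The R-expression is bound → Principle C violation.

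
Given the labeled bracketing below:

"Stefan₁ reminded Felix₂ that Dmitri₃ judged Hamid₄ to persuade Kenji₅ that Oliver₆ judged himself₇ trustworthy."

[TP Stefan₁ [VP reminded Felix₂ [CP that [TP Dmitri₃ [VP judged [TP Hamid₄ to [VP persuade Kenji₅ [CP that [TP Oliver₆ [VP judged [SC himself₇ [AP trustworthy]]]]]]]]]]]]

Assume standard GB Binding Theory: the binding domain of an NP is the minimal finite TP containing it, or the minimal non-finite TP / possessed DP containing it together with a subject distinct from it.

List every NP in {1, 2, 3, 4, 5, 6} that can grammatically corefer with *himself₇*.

*himself* is an anaphor, so Principle A applies: it must be bound in its binding domain.
Binding domain of *himself₇*: the embedded TP, whose subject is Oliver₆.
*Stefan₁* c-commands the anaphor but is outside its binding domain → cannot satisfy Principle A.
*Felix₂* c-commands the anaphor but is outside its binding domain → cannot satisfy Principle A.
*Dmitri₃* c-commands the anaphor but is outside its binding domain → cannot satisfy Principle A.
*Hamid₄* c-commands the anaphor but is outside its binding domain → cannot satisfy Principle A.
*Kenji₅* c-commands the anaphor but is outside its binding domain → cannot satisfy Principle A.
*Oliver₆* c-commands the anaphor within its binding domain → licit binder.

{6}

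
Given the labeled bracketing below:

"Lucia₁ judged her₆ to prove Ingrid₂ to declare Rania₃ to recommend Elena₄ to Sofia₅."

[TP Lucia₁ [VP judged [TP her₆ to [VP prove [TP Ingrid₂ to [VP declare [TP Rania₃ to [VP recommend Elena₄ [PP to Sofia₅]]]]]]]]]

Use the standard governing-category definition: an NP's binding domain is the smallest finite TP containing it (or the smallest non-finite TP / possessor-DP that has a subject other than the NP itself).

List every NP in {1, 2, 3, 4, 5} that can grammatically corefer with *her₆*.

none

*her* is a pronoun, so Principle B applies: it must be free in its binding domain.
Binding domain of *her₆*: the matrix TP, whose subject is Lucia₁.
*Lucia₁* c-commands the pronoun within its binding domain → coindexation would violate Principle B.
*Ingrid₂*: the pronoun c-commands this R-expression → coindexation would violate Principle C on *Ingrid₂*.
*Rania₃*: the pronoun c-commands this R-expression → coindexation would violate Principle C on *Rania₃*.
*Elena₄*: the pronoun c-commands this R-expression → coindexation would violate Principle C on *Elena₄*.
*Sofia₅*: the pronoun c-commands this R-expression → coindexation would violate Principle C on *Sofia₅*.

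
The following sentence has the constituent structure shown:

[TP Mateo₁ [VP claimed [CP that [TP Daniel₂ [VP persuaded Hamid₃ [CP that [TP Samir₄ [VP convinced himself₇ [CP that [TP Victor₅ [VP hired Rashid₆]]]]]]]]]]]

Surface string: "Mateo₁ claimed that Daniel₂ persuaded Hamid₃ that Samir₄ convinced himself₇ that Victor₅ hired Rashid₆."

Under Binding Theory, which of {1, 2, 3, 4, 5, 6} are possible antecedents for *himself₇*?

{4}

*himself* is an anaphor, so Principle A applies: it must be bound in its binding domain.
Binding domain of *himself₇*: the embedded TP, whose subject is Samir₄.
*Mateo₁* c-commands the anaphor but is outside its binding domain → cannot satisfy Principle A.
*Daniel₂* c-commands the anaphor but is outside its binding domain → cannot satisfy Principle A.
*Hamid₃* c-commands the anaphor but is outside its binding domain → cannot satisfy Principle A.
*Samir₄* c-commands the anaphor within its binding domain → licit binder.
*Victor₅* does not c-command the anaphor → cannot bind it.
*Rashid₆* does not c-command the anaphor → cannot bind it.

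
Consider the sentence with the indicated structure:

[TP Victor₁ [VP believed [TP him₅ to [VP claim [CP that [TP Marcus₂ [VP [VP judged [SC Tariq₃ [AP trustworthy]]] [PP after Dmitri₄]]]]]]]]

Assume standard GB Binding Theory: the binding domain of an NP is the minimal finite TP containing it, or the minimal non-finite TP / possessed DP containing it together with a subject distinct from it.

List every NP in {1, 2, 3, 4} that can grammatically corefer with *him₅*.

none

*him* is a pronoun, so Principle B applies: it must be free in its binding domain.
Binding domain of *him₅*: the matrix TP, whose subject is Victor₁.
*Victor₁* c-commands the pronoun within its binding domain → coindexation would violate Principle B.
*Marcus₂*: the pronoun c-commands this R-expression → coindexation would violate Principle C on *Marcus₂*.
*Tariq₃*: the pronoun c-commands this R-expression → coindexation would violate Principle C on *Tariq₃*.
*Dmitri₄*: the pronoun c-commands this R-expression → coindexation would violate Principle C on *Dmitri₄*.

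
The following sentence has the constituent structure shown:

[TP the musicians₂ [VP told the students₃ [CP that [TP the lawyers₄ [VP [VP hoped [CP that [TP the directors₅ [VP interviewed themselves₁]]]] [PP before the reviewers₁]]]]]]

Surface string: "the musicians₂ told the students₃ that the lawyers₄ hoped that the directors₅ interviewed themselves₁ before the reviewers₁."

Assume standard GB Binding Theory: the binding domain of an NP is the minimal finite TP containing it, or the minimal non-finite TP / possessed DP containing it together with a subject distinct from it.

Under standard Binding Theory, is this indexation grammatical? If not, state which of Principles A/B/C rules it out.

The two coindexed NPs are *the reviewers₁* and *themselves₁*.
*themselves₁* is an anaphor. Principle A requires it to be bound within its binding domain — the embedded TP, whose subject is the directors₅.
Within that domain it is c-commanded by *the directors₅*, which does not share its index.
*the reviewers₁* does not c-command the anaphor at all.
The anaphor is unbound in its domain → Principle A violation.

Principle A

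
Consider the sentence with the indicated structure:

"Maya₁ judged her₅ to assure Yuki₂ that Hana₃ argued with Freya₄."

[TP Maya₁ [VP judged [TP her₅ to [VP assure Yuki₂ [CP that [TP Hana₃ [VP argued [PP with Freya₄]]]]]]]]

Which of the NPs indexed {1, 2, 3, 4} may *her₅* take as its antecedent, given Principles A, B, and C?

none

*her* is a pronoun, so Principle B applies: it must be free in its binding domain.
Binding domain of *her₅*: the matrix TP, whose subject is Maya₁.
*Maya₁* c-commands the pronoun within its binding domain → coindexation would violate Principle B.
*Yuki₂*: the pronoun c-commands this R-expression → coindexation would violate Principle C on *Yuki₂*.
*Hana₃*: the pronoun c-commands this R-expression → coindexation would violate Principle C on *Hana₃*.
*Freya₄*: the pronoun c-commands this R-expression → coindexation would violate Principle C on *Freya₄*.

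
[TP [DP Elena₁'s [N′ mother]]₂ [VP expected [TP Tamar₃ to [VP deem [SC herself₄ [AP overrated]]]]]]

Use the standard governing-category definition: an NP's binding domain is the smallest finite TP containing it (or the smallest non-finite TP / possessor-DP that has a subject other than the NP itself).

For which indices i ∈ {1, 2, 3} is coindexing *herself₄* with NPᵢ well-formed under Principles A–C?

{3}

*herself* is an anaphor, so Principle A applies: it must be bound in its binding domain.
Binding domain of *herself₄*: the embedded TP, whose subject is Tamar₃.
*Elena₁* does not c-command the anaphor → cannot bind it.
*[Elena₁'s mother]₂* c-commands the anaphor but is outside its binding domain → cannot satisfy Principle A.
*Tamar₃* c-commands the anaphor within its binding domain → licit binder.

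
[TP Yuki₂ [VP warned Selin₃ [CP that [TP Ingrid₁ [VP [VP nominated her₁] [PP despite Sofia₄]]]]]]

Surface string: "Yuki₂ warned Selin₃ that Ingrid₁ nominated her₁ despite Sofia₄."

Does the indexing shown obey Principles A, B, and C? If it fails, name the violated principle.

The two coindexed NPs are *Ingrid₁* and *her₁*.
*her₁* is a pronoun. Its binding domain is the embedded TP, whose subject is Ingrid₁.
*Ingrid₁* c-commands it within that domain and carries the same index.
The pronoun is locally bound → Principle B violation.

Principle B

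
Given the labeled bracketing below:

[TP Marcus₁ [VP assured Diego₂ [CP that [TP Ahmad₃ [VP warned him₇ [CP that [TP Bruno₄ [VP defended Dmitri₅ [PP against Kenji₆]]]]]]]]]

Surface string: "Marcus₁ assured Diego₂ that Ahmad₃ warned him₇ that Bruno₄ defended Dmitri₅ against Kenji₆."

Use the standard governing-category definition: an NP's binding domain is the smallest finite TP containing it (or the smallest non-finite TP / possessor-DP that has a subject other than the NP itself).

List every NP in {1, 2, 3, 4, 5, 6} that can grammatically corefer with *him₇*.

*him* is a pronoun, so Principle B applies: it must be free in its binding domain.
Binding domain of *him₇*: the embedded TP, whose subject is Ahmad₃.
*Marcus₁* c-commands the pronoun but from outside its binding domain, and is not c-commanded by it → coindexation permitted.
*Diego₂* c-commands the pronoun but from outside its binding domain, and is not c-commanded by it → coindexation permitted.
*Ahmad₃* c-commands the pronoun within its binding domain → coindexation would violate Principle B.
*Bruno₄*: the pronoun c-commands this R-expression → coindexation would violate Principle C on *Bruno₄*.
*Dmitri₅*: the pronoun c-commands this R-expression → coindexation would violate Principle C on *Dmitri₅*.
*Kenji₆*: the pronoun c-commands this R-expression → coindexation would violate Principle C on *Kenji₆*.

{1, 2}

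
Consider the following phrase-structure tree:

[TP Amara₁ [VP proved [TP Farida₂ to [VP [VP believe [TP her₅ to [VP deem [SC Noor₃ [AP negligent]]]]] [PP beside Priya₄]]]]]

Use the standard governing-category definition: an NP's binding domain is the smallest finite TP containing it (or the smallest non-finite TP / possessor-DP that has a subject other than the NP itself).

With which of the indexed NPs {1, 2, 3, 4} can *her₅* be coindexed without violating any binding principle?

{1, 4}

*her* is a pronoun, so Principle B applies: it must be free in its binding domain.
Binding domain of *her₅*: the embedded TP, whose subject is Farida₂.
*Amara₁* c-commands the pronoun but from outside its binding domain, and is not c-commanded by it → coindexation permitted.
*Farida₂* c-commands the pronoun within its binding domain → coindexation would violate Principle B.
*Noor₃*: the pronoun c-commands this R-expression → coindexation would violate Principle C on *Noor₃*.
*Priya₄* and the pronoun do not c-command one another → neither Principle B nor Principle C is at stake; coindexation permitted.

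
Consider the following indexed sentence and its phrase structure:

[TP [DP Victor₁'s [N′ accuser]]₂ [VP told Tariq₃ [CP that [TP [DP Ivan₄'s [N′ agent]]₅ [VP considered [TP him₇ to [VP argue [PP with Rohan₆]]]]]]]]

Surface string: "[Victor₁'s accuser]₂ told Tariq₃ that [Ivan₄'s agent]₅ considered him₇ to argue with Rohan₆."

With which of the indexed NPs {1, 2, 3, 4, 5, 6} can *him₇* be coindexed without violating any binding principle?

*him* is a pronoun, so Principle B applies: it must be free in its binding domain.
Binding domain of *him₇*: the embedded TP, whose subject is [Ivan₄'s agent]₅.
*Victor₁* and the pronoun do not c-command one another → neither Principle B nor Principle C is at stake; coindexation permitted.
*[Victor₁'s accuser]₂* c-commands the pronoun but from outside its binding domain, and is not c-commanded by it → coindexation permitted.
*Tariq₃* c-commands the pronoun but from outside its binding domain, and is not c-commanded by it → coindexation permitted.
*Ivan₄* and the pronoun do not c-command one another → neither Principle B nor Principle C is at stake; coindexation permitted.
*[Ivan₄'s agent]₅* c-commands the pronoun within its binding domain → coindexation would violate Principle B.
*Rohan₆*: the pronoun c-commands this R-expression → coindexation would violate Principle C on *Rohan₆*.

{1, 2, 3, 4}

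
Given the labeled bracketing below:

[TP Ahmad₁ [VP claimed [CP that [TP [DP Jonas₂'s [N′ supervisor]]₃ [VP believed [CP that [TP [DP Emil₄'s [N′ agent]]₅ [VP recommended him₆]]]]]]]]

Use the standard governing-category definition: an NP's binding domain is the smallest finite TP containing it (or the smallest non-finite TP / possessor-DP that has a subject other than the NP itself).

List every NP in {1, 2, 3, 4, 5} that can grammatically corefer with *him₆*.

{1, 2, 3, 4}

*him* is a pronoun, so Principle B applies: it must be free in its binding domain.
Binding domain of *him₆*: the embedded TP, whose subject is [Emil₄'s agent]₅.
*Ahmad₁* c-commands the pronoun but from outside its binding domain, and is not c-commanded by it → coindexation permitted.
*Jonas₂* and the pronoun do not c-command one another → neither Principle B nor Principle C is at stake; coindexation permitted.
*[Jonas₂'s supervisor]₃* c-commands the pronoun but from outside its binding domain, and is not c-commanded by it → coindexation permitted.
*Emil₄* and the pronoun do not c-command one another → neither Principle B nor Principle C is at stake; coindexation permitted.
*[Emil₄'s agent]₅* c-commands the pronoun within its binding domain → coindexation would violate Principle B.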